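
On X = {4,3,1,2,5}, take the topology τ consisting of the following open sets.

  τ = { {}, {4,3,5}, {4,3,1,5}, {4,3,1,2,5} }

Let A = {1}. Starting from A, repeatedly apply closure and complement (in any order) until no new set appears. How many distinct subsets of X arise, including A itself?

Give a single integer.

6

closure: X∖int(X∖A) = X∖{4,3,5} = {1,2}
Let k=closure and c=complement:
  1. A     = {1}
  2. kA    = {1,2}
  3. cA    = {4,3,2,5}
  4. ckA   = {4,3,5}
  5. kcA   = {4,3,1,2,5}
  6. ckcA  = {}
— saturated at 6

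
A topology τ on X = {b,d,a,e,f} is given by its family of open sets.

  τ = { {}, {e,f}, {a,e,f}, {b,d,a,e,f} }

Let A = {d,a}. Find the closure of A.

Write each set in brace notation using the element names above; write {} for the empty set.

{b,d,a}

cl via duality: int({b,e,f}) = {e,f}, so X∖{e,f} = {b,d,a}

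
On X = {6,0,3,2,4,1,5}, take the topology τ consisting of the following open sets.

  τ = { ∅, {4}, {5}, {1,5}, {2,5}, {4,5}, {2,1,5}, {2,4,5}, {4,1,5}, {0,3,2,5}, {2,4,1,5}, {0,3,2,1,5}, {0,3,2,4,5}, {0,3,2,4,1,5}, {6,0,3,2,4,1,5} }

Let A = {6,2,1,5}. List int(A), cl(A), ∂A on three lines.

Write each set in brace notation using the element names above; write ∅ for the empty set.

int(A) = {2,1,5}
cl(A)  = {6,0,3,2,1,5}
∂A     = {6,0,3}

interior: largest open inside A is {2,1,5} (from ∅, {5}, {1,5}, {2,5}, {2,1,5})
cl via duality: int({0,3,4}) = {4}, so X∖{4} = {6,0,3,2,1,5}
cl∖int = {6,0,3}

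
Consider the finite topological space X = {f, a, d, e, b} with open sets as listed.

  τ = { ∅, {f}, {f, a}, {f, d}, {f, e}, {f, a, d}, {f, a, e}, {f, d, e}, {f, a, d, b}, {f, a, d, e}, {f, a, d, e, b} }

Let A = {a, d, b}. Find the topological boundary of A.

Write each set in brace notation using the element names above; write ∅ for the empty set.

{a, d, b}

open subsets of A: ∅; so int(A) = ∅
closure: X∖int(X∖A) = X∖{f, e} = {a, d, b}
∂A = {a, d, b} minus ∅ = {a, d, b}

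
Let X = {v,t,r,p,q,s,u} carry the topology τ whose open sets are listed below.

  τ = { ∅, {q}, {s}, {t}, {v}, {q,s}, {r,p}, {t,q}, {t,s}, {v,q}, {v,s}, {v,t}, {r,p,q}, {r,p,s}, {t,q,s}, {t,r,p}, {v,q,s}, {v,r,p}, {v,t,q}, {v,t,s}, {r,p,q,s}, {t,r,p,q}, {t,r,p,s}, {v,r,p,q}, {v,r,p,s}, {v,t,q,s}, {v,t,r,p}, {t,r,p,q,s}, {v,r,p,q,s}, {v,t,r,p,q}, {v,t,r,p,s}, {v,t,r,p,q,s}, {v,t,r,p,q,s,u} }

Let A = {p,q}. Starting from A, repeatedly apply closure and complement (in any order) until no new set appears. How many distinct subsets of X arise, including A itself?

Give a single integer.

10

X∖A={v,t,r,s,u}, int(X∖A)={v,t,s}, hence cl(A)={r,p,q,u}
Orbit (k=closure, c=complement):
  1. A     = {p,q}
  2. kA    = {r,p,q,u}
  3. cA    = {v,t,r,s,u}
  4. ckA   = {v,t,s}
  5. kcA   = {v,t,r,p,s,u}
  6. kckA  = {v,t,s,u}
  7. ckcA  = {q}
  8. ckckA = {r,p,q}
  9. kckcA = {q,u}
  10. ckckcA = {v,t,r,p,s}
(closed under both — stop)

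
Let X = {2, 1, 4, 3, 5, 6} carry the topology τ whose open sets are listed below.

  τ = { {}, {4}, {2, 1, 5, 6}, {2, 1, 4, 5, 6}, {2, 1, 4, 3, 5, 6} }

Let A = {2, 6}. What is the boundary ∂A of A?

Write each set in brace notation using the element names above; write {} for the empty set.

opens ⊆ A: {}; union → int = {}
complement {1, 4, 3, 5}; its interior {4}; cl(A) = X∖{4} = {2, 1, 3, 5, 6}
boundary = {2, 1, 3, 5, 6} ∖ {} = {2, 1, 3, 5, 6}

{2, 1, 3, 5, 6}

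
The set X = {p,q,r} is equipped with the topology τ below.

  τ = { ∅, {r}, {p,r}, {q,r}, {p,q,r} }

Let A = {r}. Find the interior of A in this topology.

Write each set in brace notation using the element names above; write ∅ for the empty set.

opens ⊆ A: ∅, {r}; union → int = {r}

{r}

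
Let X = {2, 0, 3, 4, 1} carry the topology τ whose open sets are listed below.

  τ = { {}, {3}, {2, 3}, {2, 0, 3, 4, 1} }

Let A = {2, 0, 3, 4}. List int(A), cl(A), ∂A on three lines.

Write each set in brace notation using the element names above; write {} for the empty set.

int(A) = {2, 3}
cl(A)  = {2, 0, 3, 4, 1}
∂A     = {0, 4, 1}

U open, U⊆A: {}, {3}, {2, 3}. int(A) = ⋃ = {2, 3}
X∖A={1}, int(X∖A)={}, hence cl(A)={2, 0, 3, 4, 1}
∂A: remove int from cl → {0, 4, 1}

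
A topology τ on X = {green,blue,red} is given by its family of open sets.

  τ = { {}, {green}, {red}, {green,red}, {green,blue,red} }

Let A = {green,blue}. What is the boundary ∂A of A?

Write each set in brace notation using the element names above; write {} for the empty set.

U open, U⊆A: {}, {green}. int(A) = ⋃ = {green}
X∖A={red}, int(X∖A)={red}, hence cl(A)={green,blue}
∂A: remove int from cl → {blue}

{blue}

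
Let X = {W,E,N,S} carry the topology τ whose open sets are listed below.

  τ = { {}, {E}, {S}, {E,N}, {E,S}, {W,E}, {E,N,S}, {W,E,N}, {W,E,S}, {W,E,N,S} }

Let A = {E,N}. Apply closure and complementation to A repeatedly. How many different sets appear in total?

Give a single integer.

cl via duality: int({W,S}) = {S}, so X∖{S} = {W,E,N}
Write k for closure, c for complement:
  1. A     = {E,N}
  2. kA    = {W,E,N}
  3. cA    = {W,S}
  4. ckA   = {S}
applying k or c yields no new set

4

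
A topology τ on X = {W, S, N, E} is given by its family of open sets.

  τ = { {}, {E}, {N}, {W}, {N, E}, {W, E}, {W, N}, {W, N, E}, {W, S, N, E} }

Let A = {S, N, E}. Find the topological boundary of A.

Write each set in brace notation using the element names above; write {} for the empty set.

opens ⊆ A: {}, {N}, {E}, {N, E}; union → int = {N, E}
complement {W}; its interior {W}; cl(A) = X∖{W} = {S, N, E}
boundary = {S, N, E} ∖ {N, E} = {S}

{S}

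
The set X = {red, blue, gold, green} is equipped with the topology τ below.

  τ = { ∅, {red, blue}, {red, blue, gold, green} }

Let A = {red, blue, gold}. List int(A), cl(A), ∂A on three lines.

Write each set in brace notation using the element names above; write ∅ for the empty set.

interior: largest open inside A is {red, blue} (from ∅, {red, blue})
cl via duality: int({green}) = ∅, so X∖∅ = {red, blue, gold, green}
cl∖int = {gold, green}

int(A) = {red, blue}
cl(A)  = {red, blue, gold, green}
∂A     = {gold, green}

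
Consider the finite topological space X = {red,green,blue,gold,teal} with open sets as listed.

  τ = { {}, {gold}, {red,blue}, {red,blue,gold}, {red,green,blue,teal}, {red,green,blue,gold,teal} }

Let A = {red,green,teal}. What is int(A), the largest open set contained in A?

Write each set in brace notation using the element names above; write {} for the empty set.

{}

interior: largest open inside A is {} (from {})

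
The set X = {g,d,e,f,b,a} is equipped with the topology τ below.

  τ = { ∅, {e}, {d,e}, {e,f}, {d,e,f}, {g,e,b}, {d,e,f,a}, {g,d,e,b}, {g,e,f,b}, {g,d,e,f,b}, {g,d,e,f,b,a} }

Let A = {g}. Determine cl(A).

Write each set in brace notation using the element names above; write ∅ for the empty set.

cl via duality: int({d,e,f,b,a}) = {d,e,f,a}, so X∖{d,e,f,a} = {g,b}

{g,b}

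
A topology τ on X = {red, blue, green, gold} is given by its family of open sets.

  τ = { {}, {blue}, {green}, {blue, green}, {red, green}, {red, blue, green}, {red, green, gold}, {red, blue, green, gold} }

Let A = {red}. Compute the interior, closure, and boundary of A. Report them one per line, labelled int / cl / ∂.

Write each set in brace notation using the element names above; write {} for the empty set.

int(A) = {}
cl(A)  = {red, gold}
∂A     = {red, gold}

U open, U⊆A: {}. int(A) = ⋃ = {}
X∖A={blue, green, gold}, int(X∖A)={blue, green}, hence cl(A)={red, gold}
∂A: remove int from cl → {red, gold}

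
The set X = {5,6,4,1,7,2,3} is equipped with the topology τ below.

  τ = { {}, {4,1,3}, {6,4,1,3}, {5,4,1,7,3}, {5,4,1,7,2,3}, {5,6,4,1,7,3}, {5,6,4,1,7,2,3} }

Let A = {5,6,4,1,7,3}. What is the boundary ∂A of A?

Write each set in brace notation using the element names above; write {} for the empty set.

{2}

opens ⊆ A: {}, {4,1,3}, {6,4,1,3}, {5,4,1,7,3}, {5,6,4,1,7,3}; union → int = {5,6,4,1,7,3}
complement {2}; its interior {}; cl(A) = X∖{} = {5,6,4,1,7,2,3}
boundary = {5,6,4,1,7,2,3} ∖ {5,6,4,1,7,3} = {2}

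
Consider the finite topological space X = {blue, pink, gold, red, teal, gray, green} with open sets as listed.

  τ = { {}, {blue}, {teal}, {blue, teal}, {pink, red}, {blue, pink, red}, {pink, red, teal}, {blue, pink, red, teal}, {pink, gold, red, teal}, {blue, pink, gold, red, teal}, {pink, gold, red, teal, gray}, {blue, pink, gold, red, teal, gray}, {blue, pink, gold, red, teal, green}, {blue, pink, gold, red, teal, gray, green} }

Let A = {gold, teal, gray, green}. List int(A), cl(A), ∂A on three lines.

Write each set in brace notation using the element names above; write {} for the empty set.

opens ⊆ A: {}, {teal}; union → int = {teal}
complement {blue, pink, red}; its interior {blue, pink, red}; cl(A) = X∖{blue, pink, red} = {gold, teal, gray, green}
boundary = {gold, teal, gray, green} ∖ {teal} = {gold, gray, green}

int(A) = {teal}
cl(A)  = {gold, teal, gray, green}
∂A     = {gold, gray, green}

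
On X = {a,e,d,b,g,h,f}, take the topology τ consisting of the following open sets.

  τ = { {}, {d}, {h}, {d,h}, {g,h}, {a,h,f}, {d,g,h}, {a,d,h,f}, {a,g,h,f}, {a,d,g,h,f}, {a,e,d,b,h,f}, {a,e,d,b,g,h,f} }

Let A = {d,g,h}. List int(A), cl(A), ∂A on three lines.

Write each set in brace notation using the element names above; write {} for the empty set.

U open, U⊆A: {}, {d}, {h}, {g,h}, {d,h}, {d,g,h}. int(A) = ⋃ = {d,g,h}
X∖A={a,e,b,f}, int(X∖A)={}, hence cl(A)={a,e,d,b,g,h,f}
∂A: remove int from cl → {a,e,b,f}

int(A) = {d,g,h}
cl(A)  = {a,e,d,b,g,h,f}
∂A     = {a,e,b,f}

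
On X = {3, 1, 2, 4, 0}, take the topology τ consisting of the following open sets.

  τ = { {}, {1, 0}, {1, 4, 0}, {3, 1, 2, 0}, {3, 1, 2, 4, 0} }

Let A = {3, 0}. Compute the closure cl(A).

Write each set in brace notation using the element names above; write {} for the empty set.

closure: X∖int(X∖A) = X∖{} = {3, 1, 2, 4, 0}

{3, 1, 2, 4, 0}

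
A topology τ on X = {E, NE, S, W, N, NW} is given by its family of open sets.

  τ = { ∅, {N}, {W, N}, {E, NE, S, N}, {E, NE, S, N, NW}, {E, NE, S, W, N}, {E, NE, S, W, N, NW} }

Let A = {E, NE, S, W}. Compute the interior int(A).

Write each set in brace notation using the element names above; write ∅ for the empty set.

opens ⊆ A: ∅; union → int = ∅

∅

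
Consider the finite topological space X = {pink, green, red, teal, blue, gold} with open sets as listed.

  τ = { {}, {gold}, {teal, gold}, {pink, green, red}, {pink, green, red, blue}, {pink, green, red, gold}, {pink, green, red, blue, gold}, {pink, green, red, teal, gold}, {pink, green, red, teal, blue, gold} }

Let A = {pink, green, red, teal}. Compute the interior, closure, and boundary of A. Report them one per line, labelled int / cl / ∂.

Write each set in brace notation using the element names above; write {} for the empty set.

int(A) = {pink, green, red}
cl(A)  = {pink, green, red, teal, blue}
∂A     = {teal, blue}

interior: largest open inside A is {pink, green, red} (from {}, {pink, green, red})
cl via duality: int({blue, gold}) = {gold}, so X∖{gold} = {pink, green, red, teal, blue}
cl∖int = {teal, blue}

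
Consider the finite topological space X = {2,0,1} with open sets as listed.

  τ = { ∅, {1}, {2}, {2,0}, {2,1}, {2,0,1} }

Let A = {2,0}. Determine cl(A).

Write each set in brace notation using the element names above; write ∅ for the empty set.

{2,0}

cl via duality: int({1}) = {1}, so X∖{1} = {2,0}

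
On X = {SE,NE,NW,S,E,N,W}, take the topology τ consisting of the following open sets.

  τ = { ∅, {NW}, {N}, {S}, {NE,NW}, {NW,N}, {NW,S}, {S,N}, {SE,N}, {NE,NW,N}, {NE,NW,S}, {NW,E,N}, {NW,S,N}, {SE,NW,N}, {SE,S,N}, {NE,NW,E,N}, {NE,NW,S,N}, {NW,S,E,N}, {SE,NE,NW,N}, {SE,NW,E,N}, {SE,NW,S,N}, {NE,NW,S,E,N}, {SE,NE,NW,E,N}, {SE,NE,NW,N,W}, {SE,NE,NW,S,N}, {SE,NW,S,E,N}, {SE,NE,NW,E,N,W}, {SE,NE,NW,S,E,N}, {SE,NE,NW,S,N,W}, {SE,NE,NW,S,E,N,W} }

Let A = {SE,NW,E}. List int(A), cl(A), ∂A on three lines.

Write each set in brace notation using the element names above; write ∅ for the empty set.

int(A) = {NW}
cl(A)  = {SE,NE,NW,E,W}
∂A     = {SE,NE,E,W}

opens ⊆ A: ∅, {NW}; union → int = {NW}
complement {NE,S,N,W}; its interior {S,N}; cl(A) = X∖{S,N} = {SE,NE,NW,E,W}
boundary = {SE,NE,NW,E,W} ∖ {NW} = {SE,NE,E,W}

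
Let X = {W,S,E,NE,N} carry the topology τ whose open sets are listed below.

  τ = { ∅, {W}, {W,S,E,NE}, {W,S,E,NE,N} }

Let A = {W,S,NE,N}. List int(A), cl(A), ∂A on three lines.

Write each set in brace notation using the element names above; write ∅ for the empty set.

int(A) = {W}
cl(A)  = {W,S,E,NE,N}
∂A     = {S,E,NE,N}

open subsets of A: ∅, {W}; so int(A) = {W}
closure: X∖int(X∖A) = X∖∅ = {W,S,E,NE,N}
∂A = {W,S,E,NE,N} minus {W} = {S,E,NE,N}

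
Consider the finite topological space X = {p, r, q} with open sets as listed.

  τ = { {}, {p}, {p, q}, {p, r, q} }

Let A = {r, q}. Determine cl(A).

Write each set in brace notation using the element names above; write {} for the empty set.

{r, q}

X∖A={p}, int(X∖A)={p}, hence cl(A)={r, q}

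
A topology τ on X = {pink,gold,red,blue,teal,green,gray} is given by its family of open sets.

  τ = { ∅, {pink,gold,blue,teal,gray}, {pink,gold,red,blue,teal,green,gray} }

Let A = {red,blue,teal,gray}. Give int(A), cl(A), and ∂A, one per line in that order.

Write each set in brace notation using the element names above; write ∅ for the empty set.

U open, U⊆A: ∅. int(A) = ⋃ = ∅
X∖A={pink,gold,green}, int(X∖A)=∅, hence cl(A)={pink,gold,red,blue,teal,green,gray}
∂A: remove int from cl → {pink,gold,red,blue,teal,green,gray}

int(A) = ∅
cl(A)  = {pink,gold,red,blue,teal,green,gray}
∂A     = {pink,gold,red,blue,teal,green,gray}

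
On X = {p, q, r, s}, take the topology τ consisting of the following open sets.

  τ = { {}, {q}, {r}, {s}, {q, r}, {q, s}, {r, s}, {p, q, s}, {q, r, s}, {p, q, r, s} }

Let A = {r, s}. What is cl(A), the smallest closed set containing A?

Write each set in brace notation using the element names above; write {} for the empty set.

closure: X∖int(X∖A) = X∖{q} = {p, r, s}

{p, r, s}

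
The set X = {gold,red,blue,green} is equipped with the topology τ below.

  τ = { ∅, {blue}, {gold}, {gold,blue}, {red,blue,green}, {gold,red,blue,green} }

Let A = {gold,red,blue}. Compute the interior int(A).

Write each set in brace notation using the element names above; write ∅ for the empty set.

{gold,blue}

opens ⊆ A: ∅, {gold}, {blue}, {gold,blue}; union → int = {gold,blue}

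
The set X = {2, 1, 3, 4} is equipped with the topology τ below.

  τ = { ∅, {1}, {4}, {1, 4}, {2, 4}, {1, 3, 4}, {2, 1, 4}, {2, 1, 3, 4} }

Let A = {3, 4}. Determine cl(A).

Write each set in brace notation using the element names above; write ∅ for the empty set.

{2, 3, 4}

cl via duality: int({2, 1}) = {1}, so X∖{1} = {2, 3, 4}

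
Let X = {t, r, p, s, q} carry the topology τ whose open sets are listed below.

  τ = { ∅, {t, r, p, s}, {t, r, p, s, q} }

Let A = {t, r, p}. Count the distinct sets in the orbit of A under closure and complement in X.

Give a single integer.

closure: X∖int(X∖A) = X∖∅ = {t, r, p, s, q}
Let k=closure and c=complement:
  1. A     = {t, r, p}
  2. kA    = {t, r, p, s, q}
  3. cA    = {s, q}
  4. ckA   = ∅
— saturated at 4

4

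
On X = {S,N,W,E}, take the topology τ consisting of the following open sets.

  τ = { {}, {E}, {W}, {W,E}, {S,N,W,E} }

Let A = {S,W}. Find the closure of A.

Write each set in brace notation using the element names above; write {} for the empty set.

closure: X∖int(X∖A) = X∖{E} = {S,N,W}

{S,N,W}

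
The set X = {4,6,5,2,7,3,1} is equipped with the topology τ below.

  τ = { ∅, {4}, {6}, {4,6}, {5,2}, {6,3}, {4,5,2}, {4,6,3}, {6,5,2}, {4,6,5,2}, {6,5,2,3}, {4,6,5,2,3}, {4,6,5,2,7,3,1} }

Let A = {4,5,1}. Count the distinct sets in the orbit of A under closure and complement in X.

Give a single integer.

10

closure: X∖int(X∖A) = X∖{6,3} = {4,5,2,7,1}
Let k=closure and c=complement:
  1. A     = {4,5,1}
  2. kA    = {4,5,2,7,1}
  3. cA    = {6,2,7,3}
  4. ckA   = {6,3}
  5. kcA   = {6,5,2,7,3,1}
  6. kckA  = {6,7,3,1}
  7. ckcA  = {4}
  8. ckckA = {4,5,2}
  9. kckcA = {4,7,1}
  10. ckckcA = {6,5,2,3}
— saturated at 10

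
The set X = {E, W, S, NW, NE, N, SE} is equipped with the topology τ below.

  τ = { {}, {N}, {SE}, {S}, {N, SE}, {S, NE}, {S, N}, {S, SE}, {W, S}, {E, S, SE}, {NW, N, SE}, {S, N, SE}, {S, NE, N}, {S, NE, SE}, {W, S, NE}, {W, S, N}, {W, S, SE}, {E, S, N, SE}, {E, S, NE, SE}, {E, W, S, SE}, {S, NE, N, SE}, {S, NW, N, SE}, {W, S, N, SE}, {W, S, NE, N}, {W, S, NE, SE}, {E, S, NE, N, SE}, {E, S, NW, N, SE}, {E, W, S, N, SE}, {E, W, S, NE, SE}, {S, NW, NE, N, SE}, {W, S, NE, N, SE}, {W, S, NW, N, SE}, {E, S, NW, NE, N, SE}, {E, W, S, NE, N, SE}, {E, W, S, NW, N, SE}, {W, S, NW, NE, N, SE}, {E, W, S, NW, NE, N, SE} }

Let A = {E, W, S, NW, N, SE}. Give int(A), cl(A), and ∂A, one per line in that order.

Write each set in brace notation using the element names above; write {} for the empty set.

int(A) = {E, W, S, NW, N, SE}
cl(A)  = {E, W, S, NW, NE, N, SE}
∂A     = {NE}

U open, U⊆A: {}, {N}, {SE}, {S}, {S, N}, {W, S}, {S, SE}, {N, SE}, {W, S, N}, {E, S, SE}, {NW, N, SE}, {S, N, SE}, {W, S, SE}, {E, S, N, SE}, {E, W, S, SE}, {S, NW, N, SE}, {W, S, N, SE}, {W, S, NW, N, SE}, {E, W, S, N, SE}, {E, S, NW, N, SE}, {E, W, S, NW, N, SE}. int(A) = ⋃ = {E, W, S, NW, N, SE}
X∖A={NE}, int(X∖A)={}, hence cl(A)={E, W, S, NW, NE, N, SE}
∂A: remove int from cl → {NE}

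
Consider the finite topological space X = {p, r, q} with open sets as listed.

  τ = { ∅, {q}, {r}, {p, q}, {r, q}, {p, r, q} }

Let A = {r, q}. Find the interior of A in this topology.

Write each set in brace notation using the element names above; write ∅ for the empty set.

{r, q}

interior: largest open inside A is {r, q} (from ∅, {q}, {r}, {r, q})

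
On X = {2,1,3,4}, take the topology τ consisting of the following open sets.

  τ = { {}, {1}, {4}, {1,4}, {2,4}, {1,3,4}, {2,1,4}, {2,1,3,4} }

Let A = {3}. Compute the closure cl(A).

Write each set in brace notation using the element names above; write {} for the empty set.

X∖A={2,1,4}, int(X∖A)={2,1,4}, hence cl(A)={3}

{3}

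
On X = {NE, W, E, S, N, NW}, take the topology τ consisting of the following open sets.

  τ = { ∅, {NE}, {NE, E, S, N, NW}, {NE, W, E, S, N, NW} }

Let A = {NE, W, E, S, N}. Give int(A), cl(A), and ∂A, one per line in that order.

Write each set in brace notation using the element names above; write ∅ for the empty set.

open subsets of A: ∅, {NE}; so int(A) = {NE}
closure: X∖int(X∖A) = X∖∅ = {NE, W, E, S, N, NW}
∂A = {NE, W, E, S, N, NW} minus {NE} = {W, E, S, N, NW}

int(A) = {NE}
cl(A)  = {NE, W, E, S, N, NW}
∂A     = {W, E, S, N, NW}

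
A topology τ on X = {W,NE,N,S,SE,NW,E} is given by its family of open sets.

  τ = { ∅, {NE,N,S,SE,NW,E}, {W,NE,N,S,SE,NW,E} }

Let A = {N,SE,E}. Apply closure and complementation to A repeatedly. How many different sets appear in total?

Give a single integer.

complement {W,NE,S,NW}; its interior ∅; cl(A) = X∖∅ = {W,NE,N,S,SE,NW,E}
With k = closure, c = complement:
  1. A     = {N,SE,E}
  2. kA    = {W,NE,N,S,SE,NW,E}
  3. cA    = {W,NE,S,NW}
  4. ckA   = ∅
k, c of each give nothing new

4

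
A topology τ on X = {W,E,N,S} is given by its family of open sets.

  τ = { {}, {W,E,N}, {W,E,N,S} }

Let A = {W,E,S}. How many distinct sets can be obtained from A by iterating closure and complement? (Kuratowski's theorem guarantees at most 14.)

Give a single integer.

cl via duality: int({N}) = {}, so X∖{} = {W,E,N,S}
Write k for closure, c for complement:
  1. A     = {W,E,S}
  2. kA    = {W,E,N,S}
  3. cA    = {N}
  4. ckA   = {}
applying k or c yields no new set

4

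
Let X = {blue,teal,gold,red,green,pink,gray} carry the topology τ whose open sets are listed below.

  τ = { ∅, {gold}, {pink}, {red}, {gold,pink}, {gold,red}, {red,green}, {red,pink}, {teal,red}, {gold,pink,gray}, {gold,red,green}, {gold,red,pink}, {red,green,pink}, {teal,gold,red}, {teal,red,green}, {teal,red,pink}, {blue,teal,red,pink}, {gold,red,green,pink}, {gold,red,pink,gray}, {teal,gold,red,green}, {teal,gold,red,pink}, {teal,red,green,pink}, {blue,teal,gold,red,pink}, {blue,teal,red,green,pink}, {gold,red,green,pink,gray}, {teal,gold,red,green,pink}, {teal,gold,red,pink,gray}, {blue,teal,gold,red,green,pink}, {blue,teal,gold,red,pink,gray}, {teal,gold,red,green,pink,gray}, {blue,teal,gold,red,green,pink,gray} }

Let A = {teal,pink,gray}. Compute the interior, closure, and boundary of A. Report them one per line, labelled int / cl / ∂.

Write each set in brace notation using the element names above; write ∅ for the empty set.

opens ⊆ A: ∅, {pink}; union → int = {pink}
complement {blue,gold,red,green}; its interior {gold,red,green}; cl(A) = X∖{gold,red,green} = {blue,teal,pink,gray}
boundary = {blue,teal,pink,gray} ∖ {pink} = {blue,teal,gray}

int(A) = {pink}
cl(A)  = {blue,teal,pink,gray}
∂A     = {blue,teal,gray}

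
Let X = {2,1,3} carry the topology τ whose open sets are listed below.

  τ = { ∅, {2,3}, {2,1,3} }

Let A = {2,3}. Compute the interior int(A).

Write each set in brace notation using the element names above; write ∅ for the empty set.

open subsets of A: ∅, {2,3}; so int(A) = {2,3}

{2,3}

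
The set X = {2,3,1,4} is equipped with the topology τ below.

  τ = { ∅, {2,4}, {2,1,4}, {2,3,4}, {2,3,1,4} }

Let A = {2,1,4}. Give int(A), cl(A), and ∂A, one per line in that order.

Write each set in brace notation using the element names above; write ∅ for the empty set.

opens ⊆ A: ∅, {2,4}, {2,1,4}; union → int = {2,1,4}
complement {3}; its interior ∅; cl(A) = X∖∅ = {2,3,1,4}
boundary = {2,3,1,4} ∖ {2,1,4} = {3}

int(A) = {2,1,4}
cl(A)  = {2,3,1,4}
∂A     = {3}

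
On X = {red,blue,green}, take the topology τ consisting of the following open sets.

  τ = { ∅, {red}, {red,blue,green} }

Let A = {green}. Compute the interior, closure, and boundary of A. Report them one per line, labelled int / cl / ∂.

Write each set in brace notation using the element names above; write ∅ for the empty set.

int(A) = ∅
cl(A)  = {blue,green}
∂A     = {blue,green}

open subsets of A: ∅; so int(A) = ∅
closure: X∖int(X∖A) = X∖{red} = {blue,green}
∂A = {blue,green} minus ∅ = {blue,green}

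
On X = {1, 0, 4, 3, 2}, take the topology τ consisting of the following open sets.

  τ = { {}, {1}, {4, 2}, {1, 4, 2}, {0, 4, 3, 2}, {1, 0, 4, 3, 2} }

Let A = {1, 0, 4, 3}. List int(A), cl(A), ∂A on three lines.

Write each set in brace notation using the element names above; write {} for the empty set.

open subsets of A: {}, {1}; so int(A) = {1}
closure: X∖int(X∖A) = X∖{} = {1, 0, 4, 3, 2}
∂A = {1, 0, 4, 3, 2} minus {1} = {0, 4, 3, 2}

int(A) = {1}
cl(A)  = {1, 0, 4, 3, 2}
∂A     = {0, 4, 3, 2}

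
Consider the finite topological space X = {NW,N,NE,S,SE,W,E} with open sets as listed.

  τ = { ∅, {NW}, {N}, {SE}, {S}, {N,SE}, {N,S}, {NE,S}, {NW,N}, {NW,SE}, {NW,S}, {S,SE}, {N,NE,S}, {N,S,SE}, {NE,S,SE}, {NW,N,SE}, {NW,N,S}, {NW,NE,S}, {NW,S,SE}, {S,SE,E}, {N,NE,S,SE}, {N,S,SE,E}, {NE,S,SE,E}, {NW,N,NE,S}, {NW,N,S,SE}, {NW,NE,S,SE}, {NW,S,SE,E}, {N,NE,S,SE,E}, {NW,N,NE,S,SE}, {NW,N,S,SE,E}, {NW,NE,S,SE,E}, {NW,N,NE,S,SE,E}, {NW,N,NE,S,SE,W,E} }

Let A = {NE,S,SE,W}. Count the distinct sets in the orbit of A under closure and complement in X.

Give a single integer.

8

X∖A={NW,N,E}, int(X∖A)={NW,N}, hence cl(A)={NE,S,SE,W,E}
Orbit (k=closure, c=complement):
  1. A     = {NE,S,SE,W}
  2. kA    = {NE,S,SE,W,E}
  3. cA    = {NW,N,E}
  4. ckA   = {NW,N}
  5. kcA   = {NW,N,W,E}
  6. kckA  = {NW,N,W}
  7. ckcA  = {NE,S,SE}
  8. ckckA = {NE,S,SE,E}
(closed under both — stop)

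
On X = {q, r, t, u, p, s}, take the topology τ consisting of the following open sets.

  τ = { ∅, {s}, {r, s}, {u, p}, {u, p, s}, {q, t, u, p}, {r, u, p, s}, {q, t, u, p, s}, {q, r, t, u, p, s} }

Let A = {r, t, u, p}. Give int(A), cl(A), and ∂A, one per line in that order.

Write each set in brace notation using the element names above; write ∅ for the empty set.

int(A) = {u, p}
cl(A)  = {q, r, t, u, p}
∂A     = {q, r, t}

opens ⊆ A: ∅, {u, p}; union → int = {u, p}
complement {q, s}; its interior {s}; cl(A) = X∖{s} = {q, r, t, u, p}
boundary = {q, r, t, u, p} ∖ {u, p} = {q, r, t}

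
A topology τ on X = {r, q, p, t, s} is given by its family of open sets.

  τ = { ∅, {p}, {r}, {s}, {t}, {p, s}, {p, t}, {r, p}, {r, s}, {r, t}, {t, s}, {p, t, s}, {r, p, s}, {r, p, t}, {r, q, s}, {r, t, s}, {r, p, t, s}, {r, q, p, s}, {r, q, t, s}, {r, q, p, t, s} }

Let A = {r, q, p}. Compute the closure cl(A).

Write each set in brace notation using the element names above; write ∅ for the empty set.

closure: X∖int(X∖A) = X∖{t, s} = {r, q, p}

{r, q, p}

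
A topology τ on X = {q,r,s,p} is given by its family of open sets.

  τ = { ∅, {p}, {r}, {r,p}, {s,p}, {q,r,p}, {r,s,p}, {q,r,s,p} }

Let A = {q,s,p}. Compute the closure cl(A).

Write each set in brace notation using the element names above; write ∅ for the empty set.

X∖A={r}, int(X∖A)={r}, hence cl(A)={q,s,p}

{q,s,p}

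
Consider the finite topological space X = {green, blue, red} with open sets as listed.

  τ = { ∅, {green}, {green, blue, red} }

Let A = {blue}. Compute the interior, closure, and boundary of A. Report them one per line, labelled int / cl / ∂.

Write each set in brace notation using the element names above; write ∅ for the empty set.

int(A) = ∅
cl(A)  = {blue, red}
∂A     = {blue, red}

U open, U⊆A: ∅. int(A) = ⋃ = ∅
X∖A={green, red}, int(X∖A)={green}, hence cl(A)={blue, red}
∂A: remove int from cl → {blue, red}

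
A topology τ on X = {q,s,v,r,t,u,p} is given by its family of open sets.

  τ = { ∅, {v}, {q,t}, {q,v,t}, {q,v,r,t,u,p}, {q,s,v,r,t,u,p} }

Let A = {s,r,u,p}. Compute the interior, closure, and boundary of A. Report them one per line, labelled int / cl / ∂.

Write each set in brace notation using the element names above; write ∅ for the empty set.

interior: largest open inside A is ∅ (from ∅)
cl via duality: int({q,v,t}) = {q,v,t}, so X∖{q,v,t} = {s,r,u,p}
cl∖int = {s,r,u,p}

int(A) = ∅
cl(A)  = {s,r,u,p}
∂A     = {s,r,u,p}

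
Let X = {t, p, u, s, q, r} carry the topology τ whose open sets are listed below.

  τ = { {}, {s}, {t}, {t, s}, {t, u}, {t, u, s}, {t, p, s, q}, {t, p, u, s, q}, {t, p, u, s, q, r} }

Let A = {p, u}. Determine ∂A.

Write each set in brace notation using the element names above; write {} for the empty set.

opens ⊆ A: {}; union → int = {}
complement {t, s, q, r}; its interior {t, s}; cl(A) = X∖{t, s} = {p, u, q, r}
boundary = {p, u, q, r} ∖ {} = {p, u, q, r}

{p, u, q, r}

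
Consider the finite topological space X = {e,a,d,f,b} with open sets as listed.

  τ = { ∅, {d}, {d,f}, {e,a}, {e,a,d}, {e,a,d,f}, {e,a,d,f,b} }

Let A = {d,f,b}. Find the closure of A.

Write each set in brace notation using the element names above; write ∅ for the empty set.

X∖A={e,a}, int(X∖A)={e,a}, hence cl(A)={d,f,b}

{d,f,b}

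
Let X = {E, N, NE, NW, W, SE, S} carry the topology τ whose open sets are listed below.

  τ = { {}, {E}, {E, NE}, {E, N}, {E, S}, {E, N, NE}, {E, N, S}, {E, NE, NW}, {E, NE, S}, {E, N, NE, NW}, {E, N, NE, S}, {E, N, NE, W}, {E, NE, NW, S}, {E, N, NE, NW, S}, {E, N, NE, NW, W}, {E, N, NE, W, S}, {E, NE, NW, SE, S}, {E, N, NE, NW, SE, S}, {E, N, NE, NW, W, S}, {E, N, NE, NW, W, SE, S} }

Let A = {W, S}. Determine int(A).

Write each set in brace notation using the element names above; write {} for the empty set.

{}

opens ⊆ A: {}; union → int = {}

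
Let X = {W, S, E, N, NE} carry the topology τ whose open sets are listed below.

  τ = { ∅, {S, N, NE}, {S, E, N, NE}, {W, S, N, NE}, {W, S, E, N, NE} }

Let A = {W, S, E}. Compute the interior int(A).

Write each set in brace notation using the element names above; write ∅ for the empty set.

∅

open subsets of A: ∅; so int(A) = ∅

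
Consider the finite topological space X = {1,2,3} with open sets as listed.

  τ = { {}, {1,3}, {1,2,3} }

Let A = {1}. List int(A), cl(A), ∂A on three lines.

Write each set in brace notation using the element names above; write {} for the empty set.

interior: largest open inside A is {} (from {})
cl via duality: int({2,3}) = {}, so X∖{} = {1,2,3}
cl∖int = {1,2,3}

int(A) = {}
cl(A)  = {1,2,3}
∂A     = {1,2,3}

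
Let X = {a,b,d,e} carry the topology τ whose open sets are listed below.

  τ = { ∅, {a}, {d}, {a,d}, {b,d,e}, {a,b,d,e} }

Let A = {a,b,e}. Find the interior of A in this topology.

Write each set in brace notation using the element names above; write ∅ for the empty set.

{a}

open subsets of A: ∅, {a}; so int(A) = {a}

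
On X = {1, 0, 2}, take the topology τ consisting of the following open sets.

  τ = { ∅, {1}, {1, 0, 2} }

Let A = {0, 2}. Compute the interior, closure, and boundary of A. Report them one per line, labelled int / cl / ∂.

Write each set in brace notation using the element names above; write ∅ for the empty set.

open subsets of A: ∅; so int(A) = ∅
closure: X∖int(X∖A) = X∖{1} = {0, 2}
∂A = {0, 2} minus ∅ = {0, 2}

int(A) = ∅
cl(A)  = {0, 2}
∂A     = {0, 2}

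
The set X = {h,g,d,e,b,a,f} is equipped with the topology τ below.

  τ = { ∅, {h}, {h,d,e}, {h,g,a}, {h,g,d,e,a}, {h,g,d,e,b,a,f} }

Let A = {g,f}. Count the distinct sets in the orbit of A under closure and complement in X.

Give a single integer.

6

cl via duality: int({h,d,e,b,a}) = {h,d,e}, so X∖{h,d,e} = {g,b,a,f}
Write k for closure, c for complement:
  1. A     = {g,f}
  2. kA    = {g,b,a,f}
  3. cA    = {h,d,e,b,a}
  4. ckA   = {h,d,e}
  5. kcA   = {h,g,d,e,b,a,f}
  6. ckcA  = ∅
applying k or c yields no new set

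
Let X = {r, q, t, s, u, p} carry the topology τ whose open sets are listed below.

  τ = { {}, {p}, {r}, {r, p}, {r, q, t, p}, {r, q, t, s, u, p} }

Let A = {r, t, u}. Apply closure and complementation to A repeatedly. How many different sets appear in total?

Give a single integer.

cl via duality: int({q, s, p}) = {p}, so X∖{p} = {r, q, t, s, u}
Write k for closure, c for complement:
  1. A     = {r, t, u}
  2. kA    = {r, q, t, s, u}
  3. cA    = {q, s, p}
  4. ckA   = {p}
  5. kcA   = {q, t, s, u, p}
  6. ckcA  = {r}
applying k or c yields no new set

6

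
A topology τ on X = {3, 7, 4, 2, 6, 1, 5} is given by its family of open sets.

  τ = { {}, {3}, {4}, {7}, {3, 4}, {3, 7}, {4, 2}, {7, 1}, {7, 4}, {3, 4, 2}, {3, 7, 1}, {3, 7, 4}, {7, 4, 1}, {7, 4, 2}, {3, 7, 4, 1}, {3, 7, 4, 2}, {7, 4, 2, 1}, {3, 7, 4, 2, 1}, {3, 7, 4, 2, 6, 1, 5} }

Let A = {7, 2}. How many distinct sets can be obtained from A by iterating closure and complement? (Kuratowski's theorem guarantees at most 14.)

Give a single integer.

10

complement {3, 4, 6, 1, 5}; its interior {3, 4}; cl(A) = X∖{3, 4} = {7, 2, 6, 1, 5}
With k = closure, c = complement:
  1. A     = {7, 2}
  2. kA    = {7, 2, 6, 1, 5}
  3. cA    = {3, 4, 6, 1, 5}
  4. ckA   = {3, 4}
  5. kcA   = {3, 4, 2, 6, 1, 5}
  6. kckA  = {3, 4, 2, 6, 5}
  7. ckcA  = {7}
  8. ckckA = {7, 1}
  9. kckcA = {7, 6, 1, 5}
  10. ckckcA = {3, 4, 2}
k, c of each give nothing new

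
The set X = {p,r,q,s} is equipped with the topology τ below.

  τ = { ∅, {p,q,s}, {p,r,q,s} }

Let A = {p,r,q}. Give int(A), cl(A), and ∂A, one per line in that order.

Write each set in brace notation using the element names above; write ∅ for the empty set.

opens ⊆ A: ∅; union → int = ∅
complement {s}; its interior ∅; cl(A) = X∖∅ = {p,r,q,s}
boundary = {p,r,q,s} ∖ ∅ = {p,r,q,s}

int(A) = ∅
cl(A)  = {p,r,q,s}
∂A     = {p,r,q,s}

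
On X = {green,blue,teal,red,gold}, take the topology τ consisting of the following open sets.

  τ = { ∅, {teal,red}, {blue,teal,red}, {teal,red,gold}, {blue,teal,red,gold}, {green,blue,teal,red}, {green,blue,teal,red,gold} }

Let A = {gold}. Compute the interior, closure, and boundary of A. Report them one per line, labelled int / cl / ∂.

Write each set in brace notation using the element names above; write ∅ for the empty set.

int(A) = ∅
cl(A)  = {gold}
∂A     = {gold}

U open, U⊆A: ∅. int(A) = ⋃ = ∅
X∖A={green,blue,teal,red}, int(X∖A)={green,blue,teal,red}, hence cl(A)={gold}
∂A: remove int from cl → {gold}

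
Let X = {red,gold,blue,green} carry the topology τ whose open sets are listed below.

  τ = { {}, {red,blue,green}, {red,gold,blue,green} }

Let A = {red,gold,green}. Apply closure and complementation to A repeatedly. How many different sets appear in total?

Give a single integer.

X∖A={blue}, int(X∖A)={}, hence cl(A)={red,gold,blue,green}
Orbit (k=closure, c=complement):
  1. A     = {red,gold,green}
  2. kA    = {red,gold,blue,green}
  3. cA    = {blue}
  4. ckA   = {}
(closed under both — stop)

4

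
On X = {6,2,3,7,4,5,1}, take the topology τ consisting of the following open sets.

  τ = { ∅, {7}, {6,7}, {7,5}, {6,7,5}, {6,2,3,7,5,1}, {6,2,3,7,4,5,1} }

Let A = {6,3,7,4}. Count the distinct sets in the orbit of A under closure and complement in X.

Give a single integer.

6

complement {2,5,1}; its interior ∅; cl(A) = X∖∅ = {6,2,3,7,4,5,1}
With k = closure, c = complement:
  1. A     = {6,3,7,4}
  2. kA    = {6,2,3,7,4,5,1}
  3. cA    = {2,5,1}
  4. ckA   = ∅
  5. kcA   = {2,3,4,5,1}
  6. ckcA  = {6,7}
k, c of each give nothing new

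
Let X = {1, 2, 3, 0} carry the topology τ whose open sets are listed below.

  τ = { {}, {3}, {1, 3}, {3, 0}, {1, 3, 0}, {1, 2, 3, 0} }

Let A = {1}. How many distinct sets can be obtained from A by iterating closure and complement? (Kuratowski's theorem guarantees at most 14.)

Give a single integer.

X∖A={2, 3, 0}, int(X∖A)={3, 0}, hence cl(A)={1, 2}
Orbit (k=closure, c=complement):
  1. A     = {1}
  2. kA    = {1, 2}
  3. cA    = {2, 3, 0}
  4. ckA   = {3, 0}
  5. kcA   = {1, 2, 3, 0}
  6. ckcA  = {}
(closed under both — stop)

6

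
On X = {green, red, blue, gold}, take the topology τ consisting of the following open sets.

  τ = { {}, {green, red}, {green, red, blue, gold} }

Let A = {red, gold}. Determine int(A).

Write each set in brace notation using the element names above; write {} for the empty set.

{}

open subsets of A: {}; so int(A) = {}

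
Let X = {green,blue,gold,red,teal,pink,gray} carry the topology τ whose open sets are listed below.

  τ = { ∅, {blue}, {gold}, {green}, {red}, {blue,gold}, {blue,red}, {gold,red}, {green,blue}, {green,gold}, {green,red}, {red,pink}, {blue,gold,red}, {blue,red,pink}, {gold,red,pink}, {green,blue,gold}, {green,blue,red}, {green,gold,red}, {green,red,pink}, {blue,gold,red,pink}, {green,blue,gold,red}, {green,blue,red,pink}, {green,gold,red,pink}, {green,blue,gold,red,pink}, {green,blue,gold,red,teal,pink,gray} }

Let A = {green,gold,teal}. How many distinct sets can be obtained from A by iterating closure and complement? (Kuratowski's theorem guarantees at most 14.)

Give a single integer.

6

closure: X∖int(X∖A) = X∖{blue,red,pink} = {green,gold,teal,gray}
Let k=closure and c=complement:
  1. A     = {green,gold,teal}
  2. kA    = {green,gold,teal,gray}
  3. cA    = {blue,red,pink,gray}
  4. ckA   = {blue,red,pink}
  5. kcA   = {blue,red,teal,pink,gray}
  6. ckcA  = {green,gold}
— saturated at 6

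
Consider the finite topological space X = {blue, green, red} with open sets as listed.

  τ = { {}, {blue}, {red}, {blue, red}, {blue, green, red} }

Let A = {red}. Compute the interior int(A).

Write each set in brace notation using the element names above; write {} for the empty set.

open subsets of A: {}, {red}; so int(A) = {red}

{red}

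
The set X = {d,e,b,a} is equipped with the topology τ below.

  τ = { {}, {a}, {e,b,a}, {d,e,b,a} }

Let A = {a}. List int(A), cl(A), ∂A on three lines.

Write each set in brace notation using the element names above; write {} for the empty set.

open subsets of A: {}, {a}; so int(A) = {a}
closure: X∖int(X∖A) = X∖{} = {d,e,b,a}
∂A = {d,e,b,a} minus {a} = {d,e,b}

int(A) = {a}
cl(A)  = {d,e,b,a}
∂A     = {d,e,b}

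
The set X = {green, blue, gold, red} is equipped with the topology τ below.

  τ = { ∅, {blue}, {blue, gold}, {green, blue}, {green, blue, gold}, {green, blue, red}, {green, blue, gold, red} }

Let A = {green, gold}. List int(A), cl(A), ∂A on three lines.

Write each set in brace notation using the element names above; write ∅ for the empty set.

int(A) = ∅
cl(A)  = {green, gold, red}
∂A     = {green, gold, red}

opens ⊆ A: ∅; union → int = ∅
complement {blue, red}; its interior {blue}; cl(A) = X∖{blue} = {green, gold, red}
boundary = {green, gold, red} ∖ ∅ = {green, gold, red}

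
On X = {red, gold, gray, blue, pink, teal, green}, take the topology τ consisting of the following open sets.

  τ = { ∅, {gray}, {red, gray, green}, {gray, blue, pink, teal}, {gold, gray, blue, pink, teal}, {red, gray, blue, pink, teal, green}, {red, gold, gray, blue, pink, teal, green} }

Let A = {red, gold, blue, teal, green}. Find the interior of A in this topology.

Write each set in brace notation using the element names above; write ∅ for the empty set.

open subsets of A: ∅; so int(A) = ∅

∅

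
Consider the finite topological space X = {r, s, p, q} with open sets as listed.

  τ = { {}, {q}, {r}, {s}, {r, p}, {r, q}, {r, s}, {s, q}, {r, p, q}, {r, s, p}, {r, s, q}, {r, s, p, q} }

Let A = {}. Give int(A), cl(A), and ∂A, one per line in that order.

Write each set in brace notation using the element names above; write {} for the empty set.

int(A) = {}
cl(A)  = {}
∂A     = {}

interior: largest open inside A is {} (from {})
cl via duality: int({r, s, p, q}) = {r, s, p, q}, so X∖{r, s, p, q} = {}
cl∖int = {}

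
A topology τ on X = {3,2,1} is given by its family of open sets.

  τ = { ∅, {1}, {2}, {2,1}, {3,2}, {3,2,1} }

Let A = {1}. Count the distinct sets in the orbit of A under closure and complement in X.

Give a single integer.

complement {3,2}; its interior {3,2}; cl(A) = X∖{3,2} = {1}
With k = closure, c = complement:
  1. A     = {1}
  2. cA    = {3,2}
k, c of each give nothing new

2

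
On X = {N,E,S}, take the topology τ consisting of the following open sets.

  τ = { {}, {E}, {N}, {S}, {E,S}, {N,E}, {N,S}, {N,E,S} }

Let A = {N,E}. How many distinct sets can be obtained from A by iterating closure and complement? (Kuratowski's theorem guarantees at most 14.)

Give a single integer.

complement {S}; its interior {S}; cl(A) = X∖{S} = {N,E}
With k = closure, c = complement:
  1. A     = {N,E}
  2. cA    = {S}
k, c of each give nothing new

2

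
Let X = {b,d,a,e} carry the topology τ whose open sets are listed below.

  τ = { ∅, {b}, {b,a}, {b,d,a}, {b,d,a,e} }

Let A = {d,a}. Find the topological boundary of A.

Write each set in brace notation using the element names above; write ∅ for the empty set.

opens ⊆ A: ∅; union → int = ∅
complement {b,e}; its interior {b}; cl(A) = X∖{b} = {d,a,e}
boundary = {d,a,e} ∖ ∅ = {d,a,e}

{d,a,e}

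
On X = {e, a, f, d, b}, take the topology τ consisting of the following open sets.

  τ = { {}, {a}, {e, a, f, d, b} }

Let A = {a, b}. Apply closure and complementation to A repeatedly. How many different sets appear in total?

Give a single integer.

6

cl via duality: int({e, f, d}) = {}, so X∖{} = {e, a, f, d, b}
Write k for closure, c for complement:
  1. A     = {a, b}
  2. kA    = {e, a, f, d, b}
  3. cA    = {e, f, d}
  4. ckA   = {}
  5. kcA   = {e, f, d, b}
  6. ckcA  = {a}
applying k or c yields no new set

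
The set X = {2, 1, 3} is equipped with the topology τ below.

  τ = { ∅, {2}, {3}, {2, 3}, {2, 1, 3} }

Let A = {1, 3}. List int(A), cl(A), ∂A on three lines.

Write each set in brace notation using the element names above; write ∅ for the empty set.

int(A) = {3}
cl(A)  = {1, 3}
∂A     = {1}

U open, U⊆A: ∅, {3}. int(A) = ⋃ = {3}
X∖A={2}, int(X∖A)={2}, hence cl(A)={1, 3}
∂A: remove int from cl → {1}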